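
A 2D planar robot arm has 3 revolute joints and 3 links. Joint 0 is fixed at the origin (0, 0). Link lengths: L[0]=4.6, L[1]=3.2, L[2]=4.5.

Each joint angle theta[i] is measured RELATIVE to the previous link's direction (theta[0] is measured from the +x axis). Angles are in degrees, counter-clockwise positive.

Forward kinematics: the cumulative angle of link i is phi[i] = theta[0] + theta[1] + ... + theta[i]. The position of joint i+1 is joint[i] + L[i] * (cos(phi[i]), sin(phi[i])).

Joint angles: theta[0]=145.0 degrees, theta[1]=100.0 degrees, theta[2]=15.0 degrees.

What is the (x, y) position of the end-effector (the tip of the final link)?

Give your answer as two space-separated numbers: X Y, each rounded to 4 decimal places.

joint[0] = (0.0000, 0.0000)  (base)
link 0: phi[0] = 145 = 145 deg
  cos(145 deg) = -0.8192, sin(145 deg) = 0.5736
  joint[1] = (0.0000, 0.0000) + 4.6 * (-0.8192, 0.5736) = (0.0000 + -3.7681, 0.0000 + 2.6385) = (-3.7681, 2.6385)
link 1: phi[1] = 145 + 100 = 245 deg
  cos(245 deg) = -0.4226, sin(245 deg) = -0.9063
  joint[2] = (-3.7681, 2.6385) + 3.2 * (-0.4226, -0.9063) = (-3.7681 + -1.3524, 2.6385 + -2.9002) = (-5.1205, -0.2617)
link 2: phi[2] = 145 + 100 + 15 = 260 deg
  cos(260 deg) = -0.1736, sin(260 deg) = -0.9848
  joint[3] = (-5.1205, -0.2617) + 4.5 * (-0.1736, -0.9848) = (-5.1205 + -0.7814, -0.2617 + -4.4316) = (-5.9019, -4.6934)
End effector: (-5.9019, -4.6934)

Answer: -5.9019 -4.6934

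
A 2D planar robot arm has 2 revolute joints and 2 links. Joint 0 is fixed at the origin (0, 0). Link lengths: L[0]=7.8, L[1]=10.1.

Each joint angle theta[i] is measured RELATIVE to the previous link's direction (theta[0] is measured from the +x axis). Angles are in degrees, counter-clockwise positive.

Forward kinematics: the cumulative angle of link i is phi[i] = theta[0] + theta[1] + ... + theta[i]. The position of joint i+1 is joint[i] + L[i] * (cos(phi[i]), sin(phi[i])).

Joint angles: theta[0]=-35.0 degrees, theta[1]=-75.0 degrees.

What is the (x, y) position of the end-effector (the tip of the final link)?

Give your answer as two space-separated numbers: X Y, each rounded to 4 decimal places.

Answer: 2.9350 -13.9648

Derivation:
joint[0] = (0.0000, 0.0000)  (base)
link 0: phi[0] = -35 = -35 deg
  cos(-35 deg) = 0.8192, sin(-35 deg) = -0.5736
  joint[1] = (0.0000, 0.0000) + 7.8 * (0.8192, -0.5736) = (0.0000 + 6.3894, 0.0000 + -4.4739) = (6.3894, -4.4739)
link 1: phi[1] = -35 + -75 = -110 deg
  cos(-110 deg) = -0.3420, sin(-110 deg) = -0.9397
  joint[2] = (6.3894, -4.4739) + 10.1 * (-0.3420, -0.9397) = (6.3894 + -3.4544, -4.4739 + -9.4909) = (2.9350, -13.9648)
End effector: (2.9350, -13.9648)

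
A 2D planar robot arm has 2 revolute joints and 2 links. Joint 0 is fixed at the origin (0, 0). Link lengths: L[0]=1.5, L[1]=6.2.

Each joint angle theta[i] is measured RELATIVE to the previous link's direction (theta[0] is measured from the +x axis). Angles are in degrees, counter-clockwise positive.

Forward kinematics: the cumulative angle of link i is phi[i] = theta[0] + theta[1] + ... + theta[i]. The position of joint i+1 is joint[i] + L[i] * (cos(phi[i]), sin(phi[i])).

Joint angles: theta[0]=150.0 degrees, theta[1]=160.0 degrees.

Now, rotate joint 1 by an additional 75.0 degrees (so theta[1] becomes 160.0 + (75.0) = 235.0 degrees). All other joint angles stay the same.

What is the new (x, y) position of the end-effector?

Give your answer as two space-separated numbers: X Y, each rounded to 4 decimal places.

Answer: 4.3201 3.3702

Derivation:
joint[0] = (0.0000, 0.0000)  (base)
link 0: phi[0] = 150 = 150 deg
  cos(150 deg) = -0.8660, sin(150 deg) = 0.5000
  joint[1] = (0.0000, 0.0000) + 1.5 * (-0.8660, 0.5000) = (0.0000 + -1.2990, 0.0000 + 0.7500) = (-1.2990, 0.7500)
link 1: phi[1] = 150 + 235 = 385 deg
  cos(385 deg) = 0.9063, sin(385 deg) = 0.4226
  joint[2] = (-1.2990, 0.7500) + 6.2 * (0.9063, 0.4226) = (-1.2990 + 5.6191, 0.7500 + 2.6202) = (4.3201, 3.3702)
End effector: (4.3201, 3.3702)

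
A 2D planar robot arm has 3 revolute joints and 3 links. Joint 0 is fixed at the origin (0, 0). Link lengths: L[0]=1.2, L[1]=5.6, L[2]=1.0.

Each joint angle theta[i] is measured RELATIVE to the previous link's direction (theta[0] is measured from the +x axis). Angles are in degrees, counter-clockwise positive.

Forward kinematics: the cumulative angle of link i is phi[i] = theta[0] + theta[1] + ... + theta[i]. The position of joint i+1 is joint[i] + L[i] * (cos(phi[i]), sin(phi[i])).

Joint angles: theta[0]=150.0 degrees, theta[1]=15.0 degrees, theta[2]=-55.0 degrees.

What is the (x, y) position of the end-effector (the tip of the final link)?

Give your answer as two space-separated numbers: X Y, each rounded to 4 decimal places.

joint[0] = (0.0000, 0.0000)  (base)
link 0: phi[0] = 150 = 150 deg
  cos(150 deg) = -0.8660, sin(150 deg) = 0.5000
  joint[1] = (0.0000, 0.0000) + 1.2 * (-0.8660, 0.5000) = (0.0000 + -1.0392, 0.0000 + 0.6000) = (-1.0392, 0.6000)
link 1: phi[1] = 150 + 15 = 165 deg
  cos(165 deg) = -0.9659, sin(165 deg) = 0.2588
  joint[2] = (-1.0392, 0.6000) + 5.6 * (-0.9659, 0.2588) = (-1.0392 + -5.4092, 0.6000 + 1.4494) = (-6.4484, 2.0494)
link 2: phi[2] = 150 + 15 + -55 = 110 deg
  cos(110 deg) = -0.3420, sin(110 deg) = 0.9397
  joint[3] = (-6.4484, 2.0494) + 1 * (-0.3420, 0.9397) = (-6.4484 + -0.3420, 2.0494 + 0.9397) = (-6.7904, 2.9891)
End effector: (-6.7904, 2.9891)

Answer: -6.7904 2.9891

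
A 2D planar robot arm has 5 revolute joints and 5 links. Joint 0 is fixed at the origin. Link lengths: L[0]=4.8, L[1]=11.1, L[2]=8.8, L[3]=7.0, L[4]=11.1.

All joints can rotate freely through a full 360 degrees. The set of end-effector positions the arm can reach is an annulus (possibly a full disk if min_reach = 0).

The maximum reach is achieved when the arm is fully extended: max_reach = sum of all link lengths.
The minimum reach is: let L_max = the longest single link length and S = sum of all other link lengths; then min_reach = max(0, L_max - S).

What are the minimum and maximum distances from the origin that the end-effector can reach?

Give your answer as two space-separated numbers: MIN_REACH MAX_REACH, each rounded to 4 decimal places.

Link lengths: [4.8, 11.1, 8.8, 7.0, 11.1]
max_reach = 4.8 + 11.1 + 8.8 + 7 + 11.1 = 42.8
L_max = max([4.8, 11.1, 8.8, 7.0, 11.1]) = 11.1
S (sum of others) = 42.8 - 11.1 = 31.7
min_reach = max(0, 11.1 - 31.7) = max(0, -20.6) = 0

Answer: 0.0000 42.8000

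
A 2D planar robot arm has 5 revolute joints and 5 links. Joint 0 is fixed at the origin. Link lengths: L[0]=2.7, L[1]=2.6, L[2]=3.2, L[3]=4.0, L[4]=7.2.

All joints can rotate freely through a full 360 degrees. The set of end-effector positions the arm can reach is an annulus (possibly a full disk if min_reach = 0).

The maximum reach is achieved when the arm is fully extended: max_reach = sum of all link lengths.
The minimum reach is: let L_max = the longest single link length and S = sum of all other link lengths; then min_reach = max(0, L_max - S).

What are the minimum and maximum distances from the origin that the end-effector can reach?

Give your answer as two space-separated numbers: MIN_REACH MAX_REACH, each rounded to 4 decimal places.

Link lengths: [2.7, 2.6, 3.2, 4.0, 7.2]
max_reach = 2.7 + 2.6 + 3.2 + 4 + 7.2 = 19.7
L_max = max([2.7, 2.6, 3.2, 4.0, 7.2]) = 7.2
S (sum of others) = 19.7 - 7.2 = 12.5
min_reach = max(0, 7.2 - 12.5) = max(0, -5.3) = 0

Answer: 0.0000 19.7000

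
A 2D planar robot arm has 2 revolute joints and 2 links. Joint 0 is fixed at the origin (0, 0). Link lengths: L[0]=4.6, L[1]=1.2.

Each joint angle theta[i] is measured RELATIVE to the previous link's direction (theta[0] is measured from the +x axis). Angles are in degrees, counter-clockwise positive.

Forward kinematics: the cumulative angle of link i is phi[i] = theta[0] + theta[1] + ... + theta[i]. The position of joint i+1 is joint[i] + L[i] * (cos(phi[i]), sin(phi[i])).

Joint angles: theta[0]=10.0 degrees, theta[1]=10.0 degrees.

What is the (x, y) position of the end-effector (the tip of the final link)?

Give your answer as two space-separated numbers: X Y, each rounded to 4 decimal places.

joint[0] = (0.0000, 0.0000)  (base)
link 0: phi[0] = 10 = 10 deg
  cos(10 deg) = 0.9848, sin(10 deg) = 0.1736
  joint[1] = (0.0000, 0.0000) + 4.6 * (0.9848, 0.1736) = (0.0000 + 4.5301, 0.0000 + 0.7988) = (4.5301, 0.7988)
link 1: phi[1] = 10 + 10 = 20 deg
  cos(20 deg) = 0.9397, sin(20 deg) = 0.3420
  joint[2] = (4.5301, 0.7988) + 1.2 * (0.9397, 0.3420) = (4.5301 + 1.1276, 0.7988 + 0.4104) = (5.6577, 1.2092)
End effector: (5.6577, 1.2092)

Answer: 5.6577 1.2092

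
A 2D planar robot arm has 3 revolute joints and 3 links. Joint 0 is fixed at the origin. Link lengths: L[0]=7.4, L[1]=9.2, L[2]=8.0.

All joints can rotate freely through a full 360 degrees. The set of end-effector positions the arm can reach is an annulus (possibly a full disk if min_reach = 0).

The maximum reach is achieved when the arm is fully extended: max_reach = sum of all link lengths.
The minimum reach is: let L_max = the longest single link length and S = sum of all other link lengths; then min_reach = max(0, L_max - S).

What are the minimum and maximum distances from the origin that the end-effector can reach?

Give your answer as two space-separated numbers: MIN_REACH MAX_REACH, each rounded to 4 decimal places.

Answer: 0.0000 24.6000

Derivation:
Link lengths: [7.4, 9.2, 8.0]
max_reach = 7.4 + 9.2 + 8 = 24.6
L_max = max([7.4, 9.2, 8.0]) = 9.2
S (sum of others) = 24.6 - 9.2 = 15.4
min_reach = max(0, 9.2 - 15.4) = max(0, -6.2) = 0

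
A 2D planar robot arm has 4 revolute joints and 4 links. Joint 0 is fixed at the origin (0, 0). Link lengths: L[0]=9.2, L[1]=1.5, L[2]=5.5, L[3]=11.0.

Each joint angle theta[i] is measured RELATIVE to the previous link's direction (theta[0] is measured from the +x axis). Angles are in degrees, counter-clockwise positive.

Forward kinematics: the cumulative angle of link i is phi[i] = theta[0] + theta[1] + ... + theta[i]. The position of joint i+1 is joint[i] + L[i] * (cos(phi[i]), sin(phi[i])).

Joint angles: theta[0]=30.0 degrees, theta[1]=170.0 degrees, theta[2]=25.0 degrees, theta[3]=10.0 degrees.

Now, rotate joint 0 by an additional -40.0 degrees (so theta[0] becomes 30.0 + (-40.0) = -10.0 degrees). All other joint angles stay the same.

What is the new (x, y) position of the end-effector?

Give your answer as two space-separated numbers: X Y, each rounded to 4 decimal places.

joint[0] = (0.0000, 0.0000)  (base)
link 0: phi[0] = -10 = -10 deg
  cos(-10 deg) = 0.9848, sin(-10 deg) = -0.1736
  joint[1] = (0.0000, 0.0000) + 9.2 * (0.9848, -0.1736) = (0.0000 + 9.0602, 0.0000 + -1.5976) = (9.0602, -1.5976)
link 1: phi[1] = -10 + 170 = 160 deg
  cos(160 deg) = -0.9397, sin(160 deg) = 0.3420
  joint[2] = (9.0602, -1.5976) + 1.5 * (-0.9397, 0.3420) = (9.0602 + -1.4095, -1.5976 + 0.5130) = (7.6507, -1.0845)
link 2: phi[2] = -10 + 170 + 25 = 185 deg
  cos(185 deg) = -0.9962, sin(185 deg) = -0.0872
  joint[3] = (7.6507, -1.0845) + 5.5 * (-0.9962, -0.0872) = (7.6507 + -5.4791, -1.0845 + -0.4794) = (2.1716, -1.5639)
link 3: phi[3] = -10 + 170 + 25 + 10 = 195 deg
  cos(195 deg) = -0.9659, sin(195 deg) = -0.2588
  joint[4] = (2.1716, -1.5639) + 11 * (-0.9659, -0.2588) = (2.1716 + -10.6252, -1.5639 + -2.8470) = (-8.4536, -4.4109)
End effector: (-8.4536, -4.4109)

Answer: -8.4536 -4.4109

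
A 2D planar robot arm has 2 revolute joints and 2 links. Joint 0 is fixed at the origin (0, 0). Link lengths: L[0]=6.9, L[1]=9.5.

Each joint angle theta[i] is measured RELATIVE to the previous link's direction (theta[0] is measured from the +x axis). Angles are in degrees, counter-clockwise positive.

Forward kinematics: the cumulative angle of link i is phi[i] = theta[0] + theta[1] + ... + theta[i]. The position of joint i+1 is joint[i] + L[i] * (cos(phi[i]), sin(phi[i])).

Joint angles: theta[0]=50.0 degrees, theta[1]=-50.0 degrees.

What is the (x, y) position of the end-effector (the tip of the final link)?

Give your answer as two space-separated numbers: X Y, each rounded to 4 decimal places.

Answer: 13.9352 5.2857

Derivation:
joint[0] = (0.0000, 0.0000)  (base)
link 0: phi[0] = 50 = 50 deg
  cos(50 deg) = 0.6428, sin(50 deg) = 0.7660
  joint[1] = (0.0000, 0.0000) + 6.9 * (0.6428, 0.7660) = (0.0000 + 4.4352, 0.0000 + 5.2857) = (4.4352, 5.2857)
link 1: phi[1] = 50 + -50 = 0 deg
  cos(0 deg) = 1.0000, sin(0 deg) = 0.0000
  joint[2] = (4.4352, 5.2857) + 9.5 * (1.0000, 0.0000) = (4.4352 + 9.5000, 5.2857 + 0.0000) = (13.9352, 5.2857)
End effector: (13.9352, 5.2857)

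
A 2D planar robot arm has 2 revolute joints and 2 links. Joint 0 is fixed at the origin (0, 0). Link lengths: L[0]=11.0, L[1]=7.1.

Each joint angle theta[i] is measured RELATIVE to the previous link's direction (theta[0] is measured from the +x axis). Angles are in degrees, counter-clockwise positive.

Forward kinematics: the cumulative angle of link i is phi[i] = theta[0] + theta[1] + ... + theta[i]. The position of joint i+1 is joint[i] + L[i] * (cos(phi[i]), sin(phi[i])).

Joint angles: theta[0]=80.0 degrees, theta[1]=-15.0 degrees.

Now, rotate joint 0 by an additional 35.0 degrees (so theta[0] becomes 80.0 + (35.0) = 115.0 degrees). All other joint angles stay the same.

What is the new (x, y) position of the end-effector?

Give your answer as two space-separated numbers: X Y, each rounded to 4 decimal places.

Answer: -5.8817 16.9615

Derivation:
joint[0] = (0.0000, 0.0000)  (base)
link 0: phi[0] = 115 = 115 deg
  cos(115 deg) = -0.4226, sin(115 deg) = 0.9063
  joint[1] = (0.0000, 0.0000) + 11 * (-0.4226, 0.9063) = (0.0000 + -4.6488, 0.0000 + 9.9694) = (-4.6488, 9.9694)
link 1: phi[1] = 115 + -15 = 100 deg
  cos(100 deg) = -0.1736, sin(100 deg) = 0.9848
  joint[2] = (-4.6488, 9.9694) + 7.1 * (-0.1736, 0.9848) = (-4.6488 + -1.2329, 9.9694 + 6.9921) = (-5.8817, 16.9615)
End effector: (-5.8817, 16.9615)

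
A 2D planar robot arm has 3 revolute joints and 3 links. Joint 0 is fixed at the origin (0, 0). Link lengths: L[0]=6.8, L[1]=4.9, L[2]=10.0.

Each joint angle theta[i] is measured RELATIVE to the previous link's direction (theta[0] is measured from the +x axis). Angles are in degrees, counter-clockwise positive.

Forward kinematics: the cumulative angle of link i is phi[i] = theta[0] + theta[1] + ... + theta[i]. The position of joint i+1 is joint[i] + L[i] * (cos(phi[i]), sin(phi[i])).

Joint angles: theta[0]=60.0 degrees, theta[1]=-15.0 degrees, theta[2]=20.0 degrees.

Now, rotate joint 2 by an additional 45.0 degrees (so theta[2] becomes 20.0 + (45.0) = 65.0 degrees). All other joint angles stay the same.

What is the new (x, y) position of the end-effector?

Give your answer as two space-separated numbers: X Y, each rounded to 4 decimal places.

Answer: 3.4446 18.7507

Derivation:
joint[0] = (0.0000, 0.0000)  (base)
link 0: phi[0] = 60 = 60 deg
  cos(60 deg) = 0.5000, sin(60 deg) = 0.8660
  joint[1] = (0.0000, 0.0000) + 6.8 * (0.5000, 0.8660) = (0.0000 + 3.4000, 0.0000 + 5.8890) = (3.4000, 5.8890)
link 1: phi[1] = 60 + -15 = 45 deg
  cos(45 deg) = 0.7071, sin(45 deg) = 0.7071
  joint[2] = (3.4000, 5.8890) + 4.9 * (0.7071, 0.7071) = (3.4000 + 3.4648, 5.8890 + 3.4648) = (6.8648, 9.3538)
link 2: phi[2] = 60 + -15 + 65 = 110 deg
  cos(110 deg) = -0.3420, sin(110 deg) = 0.9397
  joint[3] = (6.8648, 9.3538) + 10 * (-0.3420, 0.9397) = (6.8648 + -3.4202, 9.3538 + 9.3969) = (3.4446, 18.7507)
End effector: (3.4446, 18.7507)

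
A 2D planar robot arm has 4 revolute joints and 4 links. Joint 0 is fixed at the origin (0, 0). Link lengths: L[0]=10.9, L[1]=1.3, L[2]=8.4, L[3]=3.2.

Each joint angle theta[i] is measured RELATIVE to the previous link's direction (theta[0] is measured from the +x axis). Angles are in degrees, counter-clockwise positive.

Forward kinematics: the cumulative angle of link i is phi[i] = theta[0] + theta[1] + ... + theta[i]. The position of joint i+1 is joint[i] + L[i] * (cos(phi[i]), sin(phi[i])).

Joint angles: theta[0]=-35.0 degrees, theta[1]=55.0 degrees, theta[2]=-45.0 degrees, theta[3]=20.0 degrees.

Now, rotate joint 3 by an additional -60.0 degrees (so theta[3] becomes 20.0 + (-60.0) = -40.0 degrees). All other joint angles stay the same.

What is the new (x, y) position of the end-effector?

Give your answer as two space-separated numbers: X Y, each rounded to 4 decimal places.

Answer: 19.1157 -12.2575

Derivation:
joint[0] = (0.0000, 0.0000)  (base)
link 0: phi[0] = -35 = -35 deg
  cos(-35 deg) = 0.8192, sin(-35 deg) = -0.5736
  joint[1] = (0.0000, 0.0000) + 10.9 * (0.8192, -0.5736) = (0.0000 + 8.9288, 0.0000 + -6.2520) = (8.9288, -6.2520)
link 1: phi[1] = -35 + 55 = 20 deg
  cos(20 deg) = 0.9397, sin(20 deg) = 0.3420
  joint[2] = (8.9288, -6.2520) + 1.3 * (0.9397, 0.3420) = (8.9288 + 1.2216, -6.2520 + 0.4446) = (10.1504, -5.8074)
link 2: phi[2] = -35 + 55 + -45 = -25 deg
  cos(-25 deg) = 0.9063, sin(-25 deg) = -0.4226
  joint[3] = (10.1504, -5.8074) + 8.4 * (0.9063, -0.4226) = (10.1504 + 7.6130, -5.8074 + -3.5500) = (17.7633, -9.3574)
link 3: phi[3] = -35 + 55 + -45 + -40 = -65 deg
  cos(-65 deg) = 0.4226, sin(-65 deg) = -0.9063
  joint[4] = (17.7633, -9.3574) + 3.2 * (0.4226, -0.9063) = (17.7633 + 1.3524, -9.3574 + -2.9002) = (19.1157, -12.2575)
End effector: (19.1157, -12.2575)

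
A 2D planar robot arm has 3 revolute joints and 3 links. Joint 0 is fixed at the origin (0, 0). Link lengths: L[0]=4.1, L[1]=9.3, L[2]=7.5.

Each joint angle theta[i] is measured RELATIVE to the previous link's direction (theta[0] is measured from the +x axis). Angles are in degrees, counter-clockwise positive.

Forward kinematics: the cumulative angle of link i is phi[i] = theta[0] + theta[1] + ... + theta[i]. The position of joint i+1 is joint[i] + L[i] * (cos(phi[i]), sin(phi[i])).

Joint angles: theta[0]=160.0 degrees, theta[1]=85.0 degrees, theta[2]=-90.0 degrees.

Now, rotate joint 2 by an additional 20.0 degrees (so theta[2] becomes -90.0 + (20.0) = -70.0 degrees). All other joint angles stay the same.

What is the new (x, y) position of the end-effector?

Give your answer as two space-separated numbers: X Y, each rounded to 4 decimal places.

Answer: -15.2545 -6.3727

Derivation:
joint[0] = (0.0000, 0.0000)  (base)
link 0: phi[0] = 160 = 160 deg
  cos(160 deg) = -0.9397, sin(160 deg) = 0.3420
  joint[1] = (0.0000, 0.0000) + 4.1 * (-0.9397, 0.3420) = (0.0000 + -3.8527, 0.0000 + 1.4023) = (-3.8527, 1.4023)
link 1: phi[1] = 160 + 85 = 245 deg
  cos(245 deg) = -0.4226, sin(245 deg) = -0.9063
  joint[2] = (-3.8527, 1.4023) + 9.3 * (-0.4226, -0.9063) = (-3.8527 + -3.9303, 1.4023 + -8.4287) = (-7.7831, -7.0264)
link 2: phi[2] = 160 + 85 + -70 = 175 deg
  cos(175 deg) = -0.9962, sin(175 deg) = 0.0872
  joint[3] = (-7.7831, -7.0264) + 7.5 * (-0.9962, 0.0872) = (-7.7831 + -7.4715, -7.0264 + 0.6537) = (-15.2545, -6.3727)
End effector: (-15.2545, -6.3727)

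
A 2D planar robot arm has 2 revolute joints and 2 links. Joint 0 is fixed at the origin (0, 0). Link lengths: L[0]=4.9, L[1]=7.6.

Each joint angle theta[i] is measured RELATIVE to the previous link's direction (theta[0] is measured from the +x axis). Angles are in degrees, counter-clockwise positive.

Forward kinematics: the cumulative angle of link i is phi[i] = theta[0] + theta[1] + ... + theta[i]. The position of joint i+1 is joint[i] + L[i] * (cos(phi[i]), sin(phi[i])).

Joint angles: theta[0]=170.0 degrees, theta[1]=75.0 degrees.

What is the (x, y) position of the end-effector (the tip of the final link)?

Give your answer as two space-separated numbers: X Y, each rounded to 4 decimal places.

joint[0] = (0.0000, 0.0000)  (base)
link 0: phi[0] = 170 = 170 deg
  cos(170 deg) = -0.9848, sin(170 deg) = 0.1736
  joint[1] = (0.0000, 0.0000) + 4.9 * (-0.9848, 0.1736) = (0.0000 + -4.8256, 0.0000 + 0.8509) = (-4.8256, 0.8509)
link 1: phi[1] = 170 + 75 = 245 deg
  cos(245 deg) = -0.4226, sin(245 deg) = -0.9063
  joint[2] = (-4.8256, 0.8509) + 7.6 * (-0.4226, -0.9063) = (-4.8256 + -3.2119, 0.8509 + -6.8879) = (-8.0375, -6.0371)
End effector: (-8.0375, -6.0371)

Answer: -8.0375 -6.0371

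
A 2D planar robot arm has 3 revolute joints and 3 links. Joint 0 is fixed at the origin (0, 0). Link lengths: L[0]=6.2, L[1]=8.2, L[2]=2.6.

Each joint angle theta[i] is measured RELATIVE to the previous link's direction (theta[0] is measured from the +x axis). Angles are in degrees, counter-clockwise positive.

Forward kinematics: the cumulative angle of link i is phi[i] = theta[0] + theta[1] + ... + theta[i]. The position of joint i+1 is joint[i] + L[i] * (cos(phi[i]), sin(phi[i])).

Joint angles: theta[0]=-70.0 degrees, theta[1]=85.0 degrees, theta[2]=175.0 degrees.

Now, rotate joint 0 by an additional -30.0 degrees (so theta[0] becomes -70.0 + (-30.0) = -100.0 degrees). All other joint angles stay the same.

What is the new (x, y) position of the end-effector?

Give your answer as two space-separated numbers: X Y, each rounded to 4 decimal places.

joint[0] = (0.0000, 0.0000)  (base)
link 0: phi[0] = -100 = -100 deg
  cos(-100 deg) = -0.1736, sin(-100 deg) = -0.9848
  joint[1] = (0.0000, 0.0000) + 6.2 * (-0.1736, -0.9848) = (0.0000 + -1.0766, 0.0000 + -6.1058) = (-1.0766, -6.1058)
link 1: phi[1] = -100 + 85 = -15 deg
  cos(-15 deg) = 0.9659, sin(-15 deg) = -0.2588
  joint[2] = (-1.0766, -6.1058) + 8.2 * (0.9659, -0.2588) = (-1.0766 + 7.9206, -6.1058 + -2.1223) = (6.8440, -8.2281)
link 2: phi[2] = -100 + 85 + 175 = 160 deg
  cos(160 deg) = -0.9397, sin(160 deg) = 0.3420
  joint[3] = (6.8440, -8.2281) + 2.6 * (-0.9397, 0.3420) = (6.8440 + -2.4432, -8.2281 + 0.8893) = (4.4008, -7.3389)
End effector: (4.4008, -7.3389)

Answer: 4.4008 -7.3389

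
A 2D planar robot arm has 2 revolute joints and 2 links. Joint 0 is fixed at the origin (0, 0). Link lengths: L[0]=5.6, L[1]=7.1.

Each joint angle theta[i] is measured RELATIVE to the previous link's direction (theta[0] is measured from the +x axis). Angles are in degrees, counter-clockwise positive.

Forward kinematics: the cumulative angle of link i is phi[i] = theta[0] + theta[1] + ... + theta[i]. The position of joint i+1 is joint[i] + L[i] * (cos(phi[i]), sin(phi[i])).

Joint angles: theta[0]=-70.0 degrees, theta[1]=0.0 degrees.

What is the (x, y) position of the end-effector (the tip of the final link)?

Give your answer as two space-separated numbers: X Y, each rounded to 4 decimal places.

Answer: 4.3437 -11.9341

Derivation:
joint[0] = (0.0000, 0.0000)  (base)
link 0: phi[0] = -70 = -70 deg
  cos(-70 deg) = 0.3420, sin(-70 deg) = -0.9397
  joint[1] = (0.0000, 0.0000) + 5.6 * (0.3420, -0.9397) = (0.0000 + 1.9153, 0.0000 + -5.2623) = (1.9153, -5.2623)
link 1: phi[1] = -70 + 0 = -70 deg
  cos(-70 deg) = 0.3420, sin(-70 deg) = -0.9397
  joint[2] = (1.9153, -5.2623) + 7.1 * (0.3420, -0.9397) = (1.9153 + 2.4283, -5.2623 + -6.6718) = (4.3437, -11.9341)
End effector: (4.3437, -11.9341)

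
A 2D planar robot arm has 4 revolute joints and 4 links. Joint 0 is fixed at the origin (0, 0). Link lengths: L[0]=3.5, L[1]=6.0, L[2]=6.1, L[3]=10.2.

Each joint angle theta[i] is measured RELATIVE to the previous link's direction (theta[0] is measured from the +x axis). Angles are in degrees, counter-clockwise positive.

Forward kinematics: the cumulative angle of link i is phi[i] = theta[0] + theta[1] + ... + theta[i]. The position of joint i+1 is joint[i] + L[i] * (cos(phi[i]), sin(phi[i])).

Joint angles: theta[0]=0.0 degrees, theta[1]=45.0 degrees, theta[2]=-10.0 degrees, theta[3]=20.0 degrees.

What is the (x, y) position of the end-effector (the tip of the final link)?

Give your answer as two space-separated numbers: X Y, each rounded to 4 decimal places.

Answer: 18.5899 16.0968

Derivation:
joint[0] = (0.0000, 0.0000)  (base)
link 0: phi[0] = 0 = 0 deg
  cos(0 deg) = 1.0000, sin(0 deg) = 0.0000
  joint[1] = (0.0000, 0.0000) + 3.5 * (1.0000, 0.0000) = (0.0000 + 3.5000, 0.0000 + 0.0000) = (3.5000, 0.0000)
link 1: phi[1] = 0 + 45 = 45 deg
  cos(45 deg) = 0.7071, sin(45 deg) = 0.7071
  joint[2] = (3.5000, 0.0000) + 6 * (0.7071, 0.7071) = (3.5000 + 4.2426, 0.0000 + 4.2426) = (7.7426, 4.2426)
link 2: phi[2] = 0 + 45 + -10 = 35 deg
  cos(35 deg) = 0.8192, sin(35 deg) = 0.5736
  joint[3] = (7.7426, 4.2426) + 6.1 * (0.8192, 0.5736) = (7.7426 + 4.9968, 4.2426 + 3.4988) = (12.7395, 7.7415)
link 3: phi[3] = 0 + 45 + -10 + 20 = 55 deg
  cos(55 deg) = 0.5736, sin(55 deg) = 0.8192
  joint[4] = (12.7395, 7.7415) + 10.2 * (0.5736, 0.8192) = (12.7395 + 5.8505, 7.7415 + 8.3554) = (18.5899, 16.0968)
End effector: (18.5899, 16.0968)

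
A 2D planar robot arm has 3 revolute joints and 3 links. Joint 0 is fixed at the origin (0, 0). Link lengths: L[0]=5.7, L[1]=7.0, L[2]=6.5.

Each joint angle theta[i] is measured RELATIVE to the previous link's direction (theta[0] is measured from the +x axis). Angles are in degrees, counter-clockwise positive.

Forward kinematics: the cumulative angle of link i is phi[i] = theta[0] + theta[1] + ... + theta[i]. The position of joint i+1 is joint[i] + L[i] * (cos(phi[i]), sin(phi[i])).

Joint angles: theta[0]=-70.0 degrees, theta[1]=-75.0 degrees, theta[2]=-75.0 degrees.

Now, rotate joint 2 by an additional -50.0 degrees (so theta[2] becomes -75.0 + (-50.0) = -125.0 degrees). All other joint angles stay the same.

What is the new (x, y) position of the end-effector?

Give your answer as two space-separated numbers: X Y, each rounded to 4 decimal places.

Answer: -3.7845 -2.8713

Derivation:
joint[0] = (0.0000, 0.0000)  (base)
link 0: phi[0] = -70 = -70 deg
  cos(-70 deg) = 0.3420, sin(-70 deg) = -0.9397
  joint[1] = (0.0000, 0.0000) + 5.7 * (0.3420, -0.9397) = (0.0000 + 1.9495, 0.0000 + -5.3562) = (1.9495, -5.3562)
link 1: phi[1] = -70 + -75 = -145 deg
  cos(-145 deg) = -0.8192, sin(-145 deg) = -0.5736
  joint[2] = (1.9495, -5.3562) + 7 * (-0.8192, -0.5736) = (1.9495 + -5.7341, -5.3562 + -4.0150) = (-3.7845, -9.3713)
link 2: phi[2] = -70 + -75 + -125 = -270 deg
  cos(-270 deg) = -0.0000, sin(-270 deg) = 1.0000
  joint[3] = (-3.7845, -9.3713) + 6.5 * (-0.0000, 1.0000) = (-3.7845 + -0.0000, -9.3713 + 6.5000) = (-3.7845, -2.8713)
End effector: (-3.7845, -2.8713)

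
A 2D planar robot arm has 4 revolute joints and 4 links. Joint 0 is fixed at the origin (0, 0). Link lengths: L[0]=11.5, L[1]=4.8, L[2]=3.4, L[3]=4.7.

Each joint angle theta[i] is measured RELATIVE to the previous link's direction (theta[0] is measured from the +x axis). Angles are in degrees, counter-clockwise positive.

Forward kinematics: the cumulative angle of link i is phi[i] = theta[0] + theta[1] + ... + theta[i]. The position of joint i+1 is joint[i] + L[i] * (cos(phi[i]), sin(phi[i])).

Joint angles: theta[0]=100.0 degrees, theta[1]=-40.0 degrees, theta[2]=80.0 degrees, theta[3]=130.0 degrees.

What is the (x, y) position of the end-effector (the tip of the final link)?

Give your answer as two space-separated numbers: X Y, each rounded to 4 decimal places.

Answer: -2.2015 12.9677

Derivation:
joint[0] = (0.0000, 0.0000)  (base)
link 0: phi[0] = 100 = 100 deg
  cos(100 deg) = -0.1736, sin(100 deg) = 0.9848
  joint[1] = (0.0000, 0.0000) + 11.5 * (-0.1736, 0.9848) = (0.0000 + -1.9970, 0.0000 + 11.3253) = (-1.9970, 11.3253)
link 1: phi[1] = 100 + -40 = 60 deg
  cos(60 deg) = 0.5000, sin(60 deg) = 0.8660
  joint[2] = (-1.9970, 11.3253) + 4.8 * (0.5000, 0.8660) = (-1.9970 + 2.4000, 11.3253 + 4.1569) = (0.4030, 15.4822)
link 2: phi[2] = 100 + -40 + 80 = 140 deg
  cos(140 deg) = -0.7660, sin(140 deg) = 0.6428
  joint[3] = (0.4030, 15.4822) + 3.4 * (-0.7660, 0.6428) = (0.4030 + -2.6046, 15.4822 + 2.1855) = (-2.2015, 17.6677)
link 3: phi[3] = 100 + -40 + 80 + 130 = 270 deg
  cos(270 deg) = -0.0000, sin(270 deg) = -1.0000
  joint[4] = (-2.2015, 17.6677) + 4.7 * (-0.0000, -1.0000) = (-2.2015 + -0.0000, 17.6677 + -4.7000) = (-2.2015, 12.9677)
End effector: (-2.2015, 12.9677)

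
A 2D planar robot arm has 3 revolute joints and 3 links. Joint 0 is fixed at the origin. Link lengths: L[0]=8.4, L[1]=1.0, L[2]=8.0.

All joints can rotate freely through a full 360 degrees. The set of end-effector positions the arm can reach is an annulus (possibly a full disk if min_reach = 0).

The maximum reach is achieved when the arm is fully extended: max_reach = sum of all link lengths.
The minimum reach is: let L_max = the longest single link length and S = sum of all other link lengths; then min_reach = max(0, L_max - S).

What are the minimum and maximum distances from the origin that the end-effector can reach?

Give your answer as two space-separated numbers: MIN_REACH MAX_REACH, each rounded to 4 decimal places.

Link lengths: [8.4, 1.0, 8.0]
max_reach = 8.4 + 1 + 8 = 17.4
L_max = max([8.4, 1.0, 8.0]) = 8.4
S (sum of others) = 17.4 - 8.4 = 9
min_reach = max(0, 8.4 - 9) = max(0, -0.6) = 0

Answer: 0.0000 17.4000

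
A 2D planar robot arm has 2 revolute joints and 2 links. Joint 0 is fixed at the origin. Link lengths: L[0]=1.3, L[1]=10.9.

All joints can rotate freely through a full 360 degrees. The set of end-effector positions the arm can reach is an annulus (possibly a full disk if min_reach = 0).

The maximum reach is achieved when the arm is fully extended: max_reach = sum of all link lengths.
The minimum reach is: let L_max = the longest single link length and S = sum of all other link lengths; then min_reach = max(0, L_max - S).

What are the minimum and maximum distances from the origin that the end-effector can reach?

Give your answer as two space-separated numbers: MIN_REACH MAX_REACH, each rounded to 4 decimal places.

Link lengths: [1.3, 10.9]
max_reach = 1.3 + 10.9 = 12.2
L_max = max([1.3, 10.9]) = 10.9
S (sum of others) = 12.2 - 10.9 = 1.3
min_reach = max(0, 10.9 - 1.3) = max(0, 9.6) = 9.6

Answer: 9.6000 12.2000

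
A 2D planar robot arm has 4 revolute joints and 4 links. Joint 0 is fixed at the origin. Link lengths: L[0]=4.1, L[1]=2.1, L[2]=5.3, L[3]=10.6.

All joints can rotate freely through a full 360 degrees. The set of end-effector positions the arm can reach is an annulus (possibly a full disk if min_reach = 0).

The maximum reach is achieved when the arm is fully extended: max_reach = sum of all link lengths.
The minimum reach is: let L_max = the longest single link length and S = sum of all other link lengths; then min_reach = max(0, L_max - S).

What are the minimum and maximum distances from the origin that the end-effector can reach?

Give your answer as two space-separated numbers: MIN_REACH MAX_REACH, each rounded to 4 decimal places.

Answer: 0.0000 22.1000

Derivation:
Link lengths: [4.1, 2.1, 5.3, 10.6]
max_reach = 4.1 + 2.1 + 5.3 + 10.6 = 22.1
L_max = max([4.1, 2.1, 5.3, 10.6]) = 10.6
S (sum of others) = 22.1 - 10.6 = 11.5
min_reach = max(0, 10.6 - 11.5) = max(0, -0.9) = 0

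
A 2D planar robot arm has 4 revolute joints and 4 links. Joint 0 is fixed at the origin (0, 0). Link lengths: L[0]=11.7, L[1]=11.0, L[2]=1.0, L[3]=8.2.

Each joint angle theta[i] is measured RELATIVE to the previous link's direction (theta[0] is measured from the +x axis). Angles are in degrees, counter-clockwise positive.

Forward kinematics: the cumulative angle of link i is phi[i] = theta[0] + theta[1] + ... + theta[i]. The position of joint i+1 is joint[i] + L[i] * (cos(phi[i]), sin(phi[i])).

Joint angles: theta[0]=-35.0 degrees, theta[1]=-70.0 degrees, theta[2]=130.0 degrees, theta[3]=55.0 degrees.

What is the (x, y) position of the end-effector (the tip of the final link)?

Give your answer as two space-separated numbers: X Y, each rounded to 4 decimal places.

joint[0] = (0.0000, 0.0000)  (base)
link 0: phi[0] = -35 = -35 deg
  cos(-35 deg) = 0.8192, sin(-35 deg) = -0.5736
  joint[1] = (0.0000, 0.0000) + 11.7 * (0.8192, -0.5736) = (0.0000 + 9.5841, 0.0000 + -6.7108) = (9.5841, -6.7108)
link 1: phi[1] = -35 + -70 = -105 deg
  cos(-105 deg) = -0.2588, sin(-105 deg) = -0.9659
  joint[2] = (9.5841, -6.7108) + 11 * (-0.2588, -0.9659) = (9.5841 + -2.8470, -6.7108 + -10.6252) = (6.7371, -17.3360)
link 2: phi[2] = -35 + -70 + 130 = 25 deg
  cos(25 deg) = 0.9063, sin(25 deg) = 0.4226
  joint[3] = (6.7371, -17.3360) + 1 * (0.9063, 0.4226) = (6.7371 + 0.9063, -17.3360 + 0.4226) = (7.6434, -16.9134)
link 3: phi[3] = -35 + -70 + 130 + 55 = 80 deg
  cos(80 deg) = 0.1736, sin(80 deg) = 0.9848
  joint[4] = (7.6434, -16.9134) + 8.2 * (0.1736, 0.9848) = (7.6434 + 1.4239, -16.9134 + 8.0754) = (9.0673, -8.8380)
End effector: (9.0673, -8.8380)

Answer: 9.0673 -8.8380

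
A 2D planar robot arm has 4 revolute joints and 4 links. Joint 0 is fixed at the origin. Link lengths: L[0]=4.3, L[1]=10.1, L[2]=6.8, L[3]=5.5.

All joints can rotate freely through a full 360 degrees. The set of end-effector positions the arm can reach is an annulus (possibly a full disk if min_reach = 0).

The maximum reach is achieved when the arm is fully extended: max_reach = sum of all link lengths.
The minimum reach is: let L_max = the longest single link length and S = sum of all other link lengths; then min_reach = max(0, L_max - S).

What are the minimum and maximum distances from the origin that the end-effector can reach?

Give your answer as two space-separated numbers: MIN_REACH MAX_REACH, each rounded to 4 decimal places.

Answer: 0.0000 26.7000

Derivation:
Link lengths: [4.3, 10.1, 6.8, 5.5]
max_reach = 4.3 + 10.1 + 6.8 + 5.5 = 26.7
L_max = max([4.3, 10.1, 6.8, 5.5]) = 10.1
S (sum of others) = 26.7 - 10.1 = 16.6
min_reach = max(0, 10.1 - 16.6) = max(0, -6.5) = 0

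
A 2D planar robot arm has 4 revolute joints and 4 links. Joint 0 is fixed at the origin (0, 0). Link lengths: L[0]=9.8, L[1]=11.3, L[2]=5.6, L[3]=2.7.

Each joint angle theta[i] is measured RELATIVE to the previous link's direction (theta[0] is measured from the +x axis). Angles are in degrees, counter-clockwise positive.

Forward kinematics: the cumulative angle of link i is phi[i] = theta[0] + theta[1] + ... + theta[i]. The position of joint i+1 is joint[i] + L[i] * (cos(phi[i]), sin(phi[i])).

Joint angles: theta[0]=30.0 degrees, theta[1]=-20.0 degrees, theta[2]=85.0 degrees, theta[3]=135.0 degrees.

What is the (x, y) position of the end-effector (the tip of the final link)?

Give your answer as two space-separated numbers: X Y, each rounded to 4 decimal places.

Answer: 17.3918 10.3726

Derivation:
joint[0] = (0.0000, 0.0000)  (base)
link 0: phi[0] = 30 = 30 deg
  cos(30 deg) = 0.8660, sin(30 deg) = 0.5000
  joint[1] = (0.0000, 0.0000) + 9.8 * (0.8660, 0.5000) = (0.0000 + 8.4870, 0.0000 + 4.9000) = (8.4870, 4.9000)
link 1: phi[1] = 30 + -20 = 10 deg
  cos(10 deg) = 0.9848, sin(10 deg) = 0.1736
  joint[2] = (8.4870, 4.9000) + 11.3 * (0.9848, 0.1736) = (8.4870 + 11.1283, 4.9000 + 1.9622) = (19.6154, 6.8622)
link 2: phi[2] = 30 + -20 + 85 = 95 deg
  cos(95 deg) = -0.0872, sin(95 deg) = 0.9962
  joint[3] = (19.6154, 6.8622) + 5.6 * (-0.0872, 0.9962) = (19.6154 + -0.4881, 6.8622 + 5.5787) = (19.1273, 12.4409)
link 3: phi[3] = 30 + -20 + 85 + 135 = 230 deg
  cos(230 deg) = -0.6428, sin(230 deg) = -0.7660
  joint[4] = (19.1273, 12.4409) + 2.7 * (-0.6428, -0.7660) = (19.1273 + -1.7355, 12.4409 + -2.0683) = (17.3918, 10.3726)
End effector: (17.3918, 10.3726)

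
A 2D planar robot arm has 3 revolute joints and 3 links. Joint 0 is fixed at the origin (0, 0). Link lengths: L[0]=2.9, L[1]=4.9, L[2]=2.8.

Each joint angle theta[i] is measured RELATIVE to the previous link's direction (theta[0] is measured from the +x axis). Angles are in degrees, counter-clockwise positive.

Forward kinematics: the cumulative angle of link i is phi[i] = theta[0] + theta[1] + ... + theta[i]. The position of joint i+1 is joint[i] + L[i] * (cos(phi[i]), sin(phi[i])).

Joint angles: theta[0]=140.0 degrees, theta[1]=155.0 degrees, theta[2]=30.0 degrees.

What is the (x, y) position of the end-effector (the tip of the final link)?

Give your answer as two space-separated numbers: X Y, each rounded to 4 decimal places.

Answer: 2.1429 -4.1828

Derivation:
joint[0] = (0.0000, 0.0000)  (base)
link 0: phi[0] = 140 = 140 deg
  cos(140 deg) = -0.7660, sin(140 deg) = 0.6428
  joint[1] = (0.0000, 0.0000) + 2.9 * (-0.7660, 0.6428) = (0.0000 + -2.2215, 0.0000 + 1.8641) = (-2.2215, 1.8641)
link 1: phi[1] = 140 + 155 = 295 deg
  cos(295 deg) = 0.4226, sin(295 deg) = -0.9063
  joint[2] = (-2.2215, 1.8641) + 4.9 * (0.4226, -0.9063) = (-2.2215 + 2.0708, 1.8641 + -4.4409) = (-0.1507, -2.5768)
link 2: phi[2] = 140 + 155 + 30 = 325 deg
  cos(325 deg) = 0.8192, sin(325 deg) = -0.5736
  joint[3] = (-0.1507, -2.5768) + 2.8 * (0.8192, -0.5736) = (-0.1507 + 2.2936, -2.5768 + -1.6060) = (2.1429, -4.1828)
End effector: (2.1429, -4.1828)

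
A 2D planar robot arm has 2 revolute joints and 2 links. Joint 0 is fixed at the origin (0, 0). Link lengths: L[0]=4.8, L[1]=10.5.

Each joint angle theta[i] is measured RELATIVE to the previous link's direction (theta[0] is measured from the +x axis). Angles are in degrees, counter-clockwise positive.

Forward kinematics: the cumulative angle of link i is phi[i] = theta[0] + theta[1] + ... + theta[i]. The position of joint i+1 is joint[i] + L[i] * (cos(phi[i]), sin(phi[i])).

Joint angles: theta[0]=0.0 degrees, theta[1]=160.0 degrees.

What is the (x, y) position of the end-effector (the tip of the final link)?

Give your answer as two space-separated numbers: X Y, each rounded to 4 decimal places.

Answer: -5.0668 3.5912

Derivation:
joint[0] = (0.0000, 0.0000)  (base)
link 0: phi[0] = 0 = 0 deg
  cos(0 deg) = 1.0000, sin(0 deg) = 0.0000
  joint[1] = (0.0000, 0.0000) + 4.8 * (1.0000, 0.0000) = (0.0000 + 4.8000, 0.0000 + 0.0000) = (4.8000, 0.0000)
link 1: phi[1] = 0 + 160 = 160 deg
  cos(160 deg) = -0.9397, sin(160 deg) = 0.3420
  joint[2] = (4.8000, 0.0000) + 10.5 * (-0.9397, 0.3420) = (4.8000 + -9.8668, 0.0000 + 3.5912) = (-5.0668, 3.5912)
End effector: (-5.0668, 3.5912)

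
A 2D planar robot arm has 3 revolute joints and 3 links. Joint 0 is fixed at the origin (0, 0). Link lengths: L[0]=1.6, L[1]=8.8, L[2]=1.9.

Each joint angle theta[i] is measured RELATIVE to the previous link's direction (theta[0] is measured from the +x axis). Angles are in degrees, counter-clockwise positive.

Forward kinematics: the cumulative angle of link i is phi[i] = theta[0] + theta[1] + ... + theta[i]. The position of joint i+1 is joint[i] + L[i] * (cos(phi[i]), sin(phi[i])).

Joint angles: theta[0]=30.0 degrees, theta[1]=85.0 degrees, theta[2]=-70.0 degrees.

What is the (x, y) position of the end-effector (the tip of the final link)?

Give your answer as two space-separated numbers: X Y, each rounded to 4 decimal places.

joint[0] = (0.0000, 0.0000)  (base)
link 0: phi[0] = 30 = 30 deg
  cos(30 deg) = 0.8660, sin(30 deg) = 0.5000
  joint[1] = (0.0000, 0.0000) + 1.6 * (0.8660, 0.5000) = (0.0000 + 1.3856, 0.0000 + 0.8000) = (1.3856, 0.8000)
link 1: phi[1] = 30 + 85 = 115 deg
  cos(115 deg) = -0.4226, sin(115 deg) = 0.9063
  joint[2] = (1.3856, 0.8000) + 8.8 * (-0.4226, 0.9063) = (1.3856 + -3.7190, 0.8000 + 7.9755) = (-2.3334, 8.7755)
link 2: phi[2] = 30 + 85 + -70 = 45 deg
  cos(45 deg) = 0.7071, sin(45 deg) = 0.7071
  joint[3] = (-2.3334, 8.7755) + 1.9 * (0.7071, 0.7071) = (-2.3334 + 1.3435, 8.7755 + 1.3435) = (-0.9899, 10.1190)
End effector: (-0.9899, 10.1190)

Answer: -0.9899 10.1190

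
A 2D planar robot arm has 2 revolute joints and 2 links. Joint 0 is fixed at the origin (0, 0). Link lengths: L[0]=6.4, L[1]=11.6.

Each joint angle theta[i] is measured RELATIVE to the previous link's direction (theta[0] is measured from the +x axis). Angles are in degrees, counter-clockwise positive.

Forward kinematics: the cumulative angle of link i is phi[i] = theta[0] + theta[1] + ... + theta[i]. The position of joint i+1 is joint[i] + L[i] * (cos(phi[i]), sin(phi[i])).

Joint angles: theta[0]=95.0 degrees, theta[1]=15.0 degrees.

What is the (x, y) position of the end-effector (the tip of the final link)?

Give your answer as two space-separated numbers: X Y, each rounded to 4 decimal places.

joint[0] = (0.0000, 0.0000)  (base)
link 0: phi[0] = 95 = 95 deg
  cos(95 deg) = -0.0872, sin(95 deg) = 0.9962
  joint[1] = (0.0000, 0.0000) + 6.4 * (-0.0872, 0.9962) = (0.0000 + -0.5578, 0.0000 + 6.3756) = (-0.5578, 6.3756)
link 1: phi[1] = 95 + 15 = 110 deg
  cos(110 deg) = -0.3420, sin(110 deg) = 0.9397
  joint[2] = (-0.5578, 6.3756) + 11.6 * (-0.3420, 0.9397) = (-0.5578 + -3.9674, 6.3756 + 10.9004) = (-4.5252, 17.2761)
End effector: (-4.5252, 17.2761)

Answer: -4.5252 17.2761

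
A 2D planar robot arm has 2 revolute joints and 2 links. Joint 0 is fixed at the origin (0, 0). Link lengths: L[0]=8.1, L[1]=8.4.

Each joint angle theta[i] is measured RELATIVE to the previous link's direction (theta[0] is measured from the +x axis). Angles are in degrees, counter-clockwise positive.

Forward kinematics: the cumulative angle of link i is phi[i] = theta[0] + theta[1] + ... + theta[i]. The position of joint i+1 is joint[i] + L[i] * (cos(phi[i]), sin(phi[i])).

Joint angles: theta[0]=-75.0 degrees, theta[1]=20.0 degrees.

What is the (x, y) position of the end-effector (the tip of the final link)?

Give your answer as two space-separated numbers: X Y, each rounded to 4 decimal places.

Answer: 6.9145 -14.7049

Derivation:
joint[0] = (0.0000, 0.0000)  (base)
link 0: phi[0] = -75 = -75 deg
  cos(-75 deg) = 0.2588, sin(-75 deg) = -0.9659
  joint[1] = (0.0000, 0.0000) + 8.1 * (0.2588, -0.9659) = (0.0000 + 2.0964, 0.0000 + -7.8240) = (2.0964, -7.8240)
link 1: phi[1] = -75 + 20 = -55 deg
  cos(-55 deg) = 0.5736, sin(-55 deg) = -0.8192
  joint[2] = (2.0964, -7.8240) + 8.4 * (0.5736, -0.8192) = (2.0964 + 4.8180, -7.8240 + -6.8809) = (6.9145, -14.7049)
End effector: (6.9145, -14.7049)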